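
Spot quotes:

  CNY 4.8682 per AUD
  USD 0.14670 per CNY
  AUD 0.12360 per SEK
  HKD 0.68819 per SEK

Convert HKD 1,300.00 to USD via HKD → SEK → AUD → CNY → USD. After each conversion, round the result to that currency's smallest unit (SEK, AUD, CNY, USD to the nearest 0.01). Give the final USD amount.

USD 166.74

HKD 1,300.00 ÷ 0.68819 = SEK 1,889.01
SEK 1,889.01 × 0.12360 = AUD 233.48
AUD 233.48 × 4.8682 = CNY 1,136.63
CNY 1,136.63 × 0.14670 = USD 166.74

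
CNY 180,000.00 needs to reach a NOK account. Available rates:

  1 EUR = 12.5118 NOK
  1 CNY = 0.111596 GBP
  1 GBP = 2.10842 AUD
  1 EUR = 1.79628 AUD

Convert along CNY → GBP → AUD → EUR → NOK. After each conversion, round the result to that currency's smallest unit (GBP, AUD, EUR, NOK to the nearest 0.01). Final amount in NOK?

NOK 295,001.34

CNY 180,000.00 × 0.111596 = GBP 20,087.28
GBP 20,087.28 × 2.10842 = AUD 42,352.42
AUD 42,352.42 ÷ 1.79628 = EUR 23,577.85
EUR 23,577.85 × 12.5118 = NOK 295,001.34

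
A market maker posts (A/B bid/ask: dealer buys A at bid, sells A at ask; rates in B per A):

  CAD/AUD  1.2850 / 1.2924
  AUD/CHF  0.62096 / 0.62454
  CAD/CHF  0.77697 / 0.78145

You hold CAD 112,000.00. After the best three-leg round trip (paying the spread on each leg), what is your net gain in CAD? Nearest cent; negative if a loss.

Net profit: CAD 2,362.48

Best loop CAD → AUD → CHF → CAD:
CAD 112,000.00 × 1.2850 (sell CAD at bid) = AUD 143,920.00
AUD 143,920.00 × 0.62096 (sell AUD at bid) = CHF 89,368.56
CHF 89,368.56 ÷ 0.78145 (buy CAD at ask) = CAD 114,362.48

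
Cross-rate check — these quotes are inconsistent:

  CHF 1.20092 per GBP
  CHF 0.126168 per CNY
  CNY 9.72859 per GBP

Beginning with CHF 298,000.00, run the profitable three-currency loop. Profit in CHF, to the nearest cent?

Profit: CHF 6,579.95

Profitable loop is CHF → GBP → CNY → CHF:
CHF 298,000.00 ÷ 1.20092 = GBP 248,143.09
GBP 248,143.09 × 9.72859 = CNY 2,414,082.39
CNY 2,414,082.39 × 0.126168 = CHF 304,579.95
Profit = CHF 304,579.95 − CHF 298,000.00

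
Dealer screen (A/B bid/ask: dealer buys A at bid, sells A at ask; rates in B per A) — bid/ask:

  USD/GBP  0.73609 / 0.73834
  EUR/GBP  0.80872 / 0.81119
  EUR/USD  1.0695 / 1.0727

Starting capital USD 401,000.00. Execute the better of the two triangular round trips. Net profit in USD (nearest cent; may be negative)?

Best loop USD → EUR → GBP → USD:
USD 401,000.00 ÷ 1.0727 (buy EUR at ask) = EUR 373,823.06
EUR 373,823.06 × 0.80872 (sell EUR at bid) = GBP 302,318.19
GBP 302,318.19 ÷ 0.73834 (buy USD at ask) = USD 409,456.60

Net profit: USD 8,456.60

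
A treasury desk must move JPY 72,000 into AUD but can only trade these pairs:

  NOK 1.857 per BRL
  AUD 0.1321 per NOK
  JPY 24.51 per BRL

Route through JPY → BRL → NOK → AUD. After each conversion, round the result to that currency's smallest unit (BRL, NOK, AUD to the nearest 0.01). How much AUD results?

JPY 72,000 ÷ 24.51 = BRL 2,937.58
BRL 2,937.58 × 1.857 = NOK 5,455.09
NOK 5,455.09 × 0.1321 = AUD 720.62

AUD 720.62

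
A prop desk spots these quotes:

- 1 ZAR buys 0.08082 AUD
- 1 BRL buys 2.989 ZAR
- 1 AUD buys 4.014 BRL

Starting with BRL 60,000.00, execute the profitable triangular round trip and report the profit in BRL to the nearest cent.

Profitable loop is BRL → AUD → ZAR → BRL:
BRL 60,000.00 ÷ 4.014 = AUD 14,947.68
AUD 14,947.68 ÷ 0.08082 = ZAR 184,950.30
ZAR 184,950.30 ÷ 2.989 = BRL 61,876.98
Profit = BRL 61,876.98 − BRL 60,000.00

Profit: BRL 1,876.98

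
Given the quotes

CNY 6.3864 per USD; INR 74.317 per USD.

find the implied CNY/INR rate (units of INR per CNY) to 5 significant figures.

CNY/INR = 11.637

1 CNY ÷ 6.3864 = 0.156583 USD
0.156583 USD × 74.317 = 11.6368 INR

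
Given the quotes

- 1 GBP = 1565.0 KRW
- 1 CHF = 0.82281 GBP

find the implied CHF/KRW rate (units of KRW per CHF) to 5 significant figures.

1 CHF × 0.82281 = 0.82281 GBP
0.82281 GBP × 1565.0 = 1287.7 KRW

CHF/KRW = 1287.7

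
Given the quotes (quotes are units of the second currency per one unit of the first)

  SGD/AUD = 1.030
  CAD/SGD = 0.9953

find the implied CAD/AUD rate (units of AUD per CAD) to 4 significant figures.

1 CAD × 0.9953 = 0.9953 SGD
0.9953 SGD × 1.030 = 1.02516 AUD

CAD/AUD = 1.025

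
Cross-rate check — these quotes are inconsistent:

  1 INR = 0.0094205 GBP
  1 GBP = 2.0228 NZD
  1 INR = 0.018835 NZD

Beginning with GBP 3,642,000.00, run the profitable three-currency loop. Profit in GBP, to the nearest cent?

Profitable loop is GBP → NZD → INR → GBP:
GBP 3,642,000.00 × 2.0228 = NZD 7,367,037.60
NZD 7,367,037.60 ÷ 0.018835 = INR 391,135,524.29
INR 391,135,524.29 × 0.0094205 = GBP 3,684,692.21
Profit = GBP 3,684,692.21 − GBP 3,642,000.00

Profit: GBP 42,692.21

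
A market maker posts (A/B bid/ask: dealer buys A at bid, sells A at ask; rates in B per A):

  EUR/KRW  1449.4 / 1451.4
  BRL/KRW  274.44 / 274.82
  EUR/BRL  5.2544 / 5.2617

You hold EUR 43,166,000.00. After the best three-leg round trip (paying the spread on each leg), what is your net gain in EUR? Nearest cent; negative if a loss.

Net profit: EUR 100,886.59

Best loop EUR → KRW → BRL → EUR:
EUR 43,166,000.00 × 1449.4 (sell EUR at bid) = KRW 62,564,800,400
KRW 62,564,800,400 ÷ 274.82 (buy BRL at ask) = BRL 227,657,377.19
BRL 227,657,377.19 ÷ 5.2617 (buy EUR at ask) = EUR 43,266,886.59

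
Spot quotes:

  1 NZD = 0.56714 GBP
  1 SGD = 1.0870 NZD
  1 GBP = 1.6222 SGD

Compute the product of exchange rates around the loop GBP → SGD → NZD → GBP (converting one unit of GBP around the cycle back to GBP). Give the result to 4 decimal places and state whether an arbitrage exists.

Around GBP → SGD → NZD → GBP: 1 × 1.6222 × 1.0870 × 0.56714 = 1.000056
Product ≈ 1 (deviation 0.006%, within rounding noise).

1.0001 (no arbitrage)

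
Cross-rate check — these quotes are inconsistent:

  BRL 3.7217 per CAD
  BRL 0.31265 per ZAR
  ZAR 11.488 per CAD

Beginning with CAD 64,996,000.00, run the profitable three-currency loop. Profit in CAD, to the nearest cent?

Profit: CAD 2,352,066.58

Profitable loop is CAD → BRL → ZAR → CAD:
CAD 64,996,000.00 × 3.7217 = BRL 241,895,613.20
BRL 241,895,613.20 ÷ 0.31265 = ZAR 773,694,588.84
ZAR 773,694,588.84 ÷ 11.488 = CAD 67,348,066.58
Profit = CAD 67,348,066.58 − CAD 64,996,000.00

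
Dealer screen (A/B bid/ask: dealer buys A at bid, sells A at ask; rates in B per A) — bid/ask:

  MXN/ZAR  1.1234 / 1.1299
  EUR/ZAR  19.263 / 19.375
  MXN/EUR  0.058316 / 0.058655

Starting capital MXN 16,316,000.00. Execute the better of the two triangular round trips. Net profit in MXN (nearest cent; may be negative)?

Net result: MXN -94,711.82 (no profitable arbitrage after spreads)

Best loop MXN → EUR → ZAR → MXN:
MXN 16,316,000.00 × 0.058316 (sell MXN at bid) = EUR 951,483.86
EUR 951,483.86 × 19.263 (sell EUR at bid) = ZAR 18,328,433.52
ZAR 18,328,433.52 ÷ 1.1299 (buy MXN at ask) = MXN 16,221,288.18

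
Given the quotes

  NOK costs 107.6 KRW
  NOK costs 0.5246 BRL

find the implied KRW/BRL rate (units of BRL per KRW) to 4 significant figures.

KRW/BRL = 0.004875

1 KRW ÷ 107.6 = 0.00929368 NOK
0.00929368 NOK × 0.5246 = 0.00487546 BRL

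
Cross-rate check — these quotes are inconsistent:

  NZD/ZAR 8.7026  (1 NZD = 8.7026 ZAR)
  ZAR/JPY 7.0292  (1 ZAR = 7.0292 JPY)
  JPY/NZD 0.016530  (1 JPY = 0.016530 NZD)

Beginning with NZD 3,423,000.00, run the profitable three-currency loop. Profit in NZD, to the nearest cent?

Profitable loop is NZD → ZAR → JPY → NZD:
NZD 3,423,000.00 × 8.7026 = ZAR 29,788,999.80
ZAR 29,788,999.80 × 7.0292 = JPY 209,392,837
JPY 209,392,837 × 0.016530 = NZD 3,461,263.60
Profit = NZD 3,461,263.60 − NZD 3,423,000.00

Profit: NZD 38,263.60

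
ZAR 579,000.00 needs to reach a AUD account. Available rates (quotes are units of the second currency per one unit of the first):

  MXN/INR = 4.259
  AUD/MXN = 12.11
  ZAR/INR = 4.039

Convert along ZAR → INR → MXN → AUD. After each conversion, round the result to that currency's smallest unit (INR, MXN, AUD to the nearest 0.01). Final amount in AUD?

ZAR 579,000.00 × 4.039 = INR 2,338,581.00
INR 2,338,581.00 ÷ 4.259 = MXN 549,091.57
MXN 549,091.57 ÷ 12.11 = AUD 45,342.00

AUD 45,342.00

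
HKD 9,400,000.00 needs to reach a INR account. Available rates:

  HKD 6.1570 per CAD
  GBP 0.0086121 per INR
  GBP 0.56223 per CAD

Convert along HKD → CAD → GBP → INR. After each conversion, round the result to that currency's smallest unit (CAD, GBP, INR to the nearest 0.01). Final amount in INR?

HKD 9,400,000.00 ÷ 6.1570 = CAD 1,526,717.56
CAD 1,526,717.56 × 0.56223 = GBP 858,366.41
GBP 858,366.41 ÷ 0.0086121 = INR 99,669,814.56

INR 99,669,814.56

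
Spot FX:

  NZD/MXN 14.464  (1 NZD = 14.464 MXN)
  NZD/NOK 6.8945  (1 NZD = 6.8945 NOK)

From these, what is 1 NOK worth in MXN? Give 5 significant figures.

NOK/MXN = 2.0979

1 NOK ÷ 6.8945 = 0.145043 NZD
0.145043 NZD × 14.464 = 2.0979 MXN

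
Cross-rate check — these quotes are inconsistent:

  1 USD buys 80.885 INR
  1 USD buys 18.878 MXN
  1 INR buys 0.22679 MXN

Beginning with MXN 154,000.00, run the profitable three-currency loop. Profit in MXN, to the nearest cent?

Profitable loop is MXN → INR → USD → MXN:
MXN 154,000.00 ÷ 0.22679 = INR 679,042.29
INR 679,042.29 ÷ 80.885 = USD 8,395.16
USD 8,395.16 × 18.878 = MXN 158,483.78
Profit = MXN 158,483.78 − MXN 154,000.00

Profit: MXN 4,483.78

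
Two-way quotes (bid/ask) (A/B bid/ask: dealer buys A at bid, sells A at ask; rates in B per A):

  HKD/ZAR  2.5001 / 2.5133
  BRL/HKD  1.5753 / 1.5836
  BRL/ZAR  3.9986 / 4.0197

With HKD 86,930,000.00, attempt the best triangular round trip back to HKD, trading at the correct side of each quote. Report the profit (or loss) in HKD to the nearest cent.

Net profit: HKD 404,897.92

Best loop HKD → BRL → ZAR → HKD:
HKD 86,930,000.00 ÷ 1.5836 (buy BRL at ask) = BRL 54,893,912.60
BRL 54,893,912.60 × 3.9986 (sell BRL at bid) = ZAR 219,498,798.94
ZAR 219,498,798.94 ÷ 2.5133 (buy HKD at ask) = HKD 87,334,897.92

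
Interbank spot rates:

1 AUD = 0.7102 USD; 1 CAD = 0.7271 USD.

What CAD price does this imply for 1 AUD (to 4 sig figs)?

AUD/CAD = 0.9768

1 AUD × 0.7102 = 0.7102 USD
0.7102 USD ÷ 0.7271 = 0.976757 CAD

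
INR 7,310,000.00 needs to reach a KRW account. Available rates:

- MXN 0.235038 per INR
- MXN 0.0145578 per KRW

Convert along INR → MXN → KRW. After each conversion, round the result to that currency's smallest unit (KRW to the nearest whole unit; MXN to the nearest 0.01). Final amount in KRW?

INR 7,310,000.00 × 0.235038 = MXN 1,718,127.78
MXN 1,718,127.78 ÷ 0.0145578 = KRW 118,021,114

KRW 118,021,114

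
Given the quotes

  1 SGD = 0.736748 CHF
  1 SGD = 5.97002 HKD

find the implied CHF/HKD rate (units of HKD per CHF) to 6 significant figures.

1 CHF ÷ 0.736748 = 1.35732 SGD
1.35732 SGD × 5.97002 = 8.1032 HKD

CHF/HKD = 8.10320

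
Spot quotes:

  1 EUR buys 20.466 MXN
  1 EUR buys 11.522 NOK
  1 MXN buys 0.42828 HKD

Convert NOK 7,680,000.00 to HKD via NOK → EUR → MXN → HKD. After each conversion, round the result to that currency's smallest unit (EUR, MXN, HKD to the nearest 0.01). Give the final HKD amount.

HKD 5,842,438.04

NOK 7,680,000.00 ÷ 11.522 = EUR 666,550.95
EUR 666,550.95 × 20.466 = MXN 13,641,631.74
MXN 13,641,631.74 × 0.42828 = HKD 5,842,438.04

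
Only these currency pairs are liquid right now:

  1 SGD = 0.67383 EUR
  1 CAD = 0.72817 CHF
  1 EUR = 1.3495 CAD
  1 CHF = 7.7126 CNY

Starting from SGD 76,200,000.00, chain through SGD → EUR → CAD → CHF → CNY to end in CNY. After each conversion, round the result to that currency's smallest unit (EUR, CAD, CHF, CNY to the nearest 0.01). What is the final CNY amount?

CNY 389,145,303.36

SGD 76,200,000.00 × 0.67383 = EUR 51,345,846.00
EUR 51,345,846.00 × 1.3495 = CAD 69,291,219.18
CAD 69,291,219.18 × 0.72817 = CHF 50,455,787.07
CHF 50,455,787.07 × 7.7126 = CNY 389,145,303.36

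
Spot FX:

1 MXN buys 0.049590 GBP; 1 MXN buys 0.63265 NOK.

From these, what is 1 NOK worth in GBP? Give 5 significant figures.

NOK/GBP = 0.078385

1 NOK ÷ 0.63265 = 1.58065 MXN
1.58065 MXN × 0.049590 = 0.0783846 GBP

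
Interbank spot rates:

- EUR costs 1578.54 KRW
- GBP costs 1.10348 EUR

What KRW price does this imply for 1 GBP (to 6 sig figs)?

GBP/KRW = 1741.89

1 GBP × 1.10348 = 1.10348 EUR
1.10348 EUR × 1578.54 = 1741.89 KRW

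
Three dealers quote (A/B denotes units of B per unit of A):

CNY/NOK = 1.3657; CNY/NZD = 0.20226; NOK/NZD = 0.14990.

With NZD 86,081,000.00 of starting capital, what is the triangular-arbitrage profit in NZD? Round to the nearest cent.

Profitable loop is NZD → CNY → NOK → NZD:
NZD 86,081,000.00 ÷ 0.20226 = CNY 425,595,767.82
CNY 425,595,767.82 × 1.3657 = NOK 581,236,140.12
NOK 581,236,140.12 × 0.14990 = NZD 87,127,297.40
Profit = NZD 87,127,297.40 − NZD 86,081,000.00

Profit: NZD 1,046,297.40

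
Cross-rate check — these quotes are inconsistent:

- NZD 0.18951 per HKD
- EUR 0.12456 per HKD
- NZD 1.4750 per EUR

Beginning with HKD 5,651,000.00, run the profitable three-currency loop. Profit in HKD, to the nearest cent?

Profitable loop is HKD → NZD → EUR → HKD:
HKD 5,651,000.00 × 0.18951 = NZD 1,070,921.01
NZD 1,070,921.01 ÷ 1.4750 = EUR 726,048.14
EUR 726,048.14 ÷ 0.12456 = HKD 5,828,902.88
Profit = HKD 5,828,902.88 − HKD 5,651,000.00

Profit: HKD 177,902.88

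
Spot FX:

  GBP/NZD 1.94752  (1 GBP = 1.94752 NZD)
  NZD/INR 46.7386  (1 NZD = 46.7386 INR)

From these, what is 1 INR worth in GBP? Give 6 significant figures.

1 INR ÷ 46.7386 = 0.0213956 NZD
0.0213956 NZD ÷ 1.94752 = 0.0109861 GBP

INR/GBP = 0.0109861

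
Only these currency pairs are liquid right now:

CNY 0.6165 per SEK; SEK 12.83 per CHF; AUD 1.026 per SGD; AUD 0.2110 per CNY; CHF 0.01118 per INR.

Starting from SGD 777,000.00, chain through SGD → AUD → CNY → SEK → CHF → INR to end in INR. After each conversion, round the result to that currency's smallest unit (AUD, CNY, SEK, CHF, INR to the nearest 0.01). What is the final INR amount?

INR 42,725,227.19

SGD 777,000.00 × 1.026 = AUD 797,202.00
AUD 797,202.00 ÷ 0.2110 = CNY 3,778,208.53
CNY 3,778,208.53 ÷ 0.6165 = SEK 6,128,480.99
SEK 6,128,480.99 ÷ 12.83 = CHF 477,668.04
CHF 477,668.04 ÷ 0.01118 = INR 42,725,227.19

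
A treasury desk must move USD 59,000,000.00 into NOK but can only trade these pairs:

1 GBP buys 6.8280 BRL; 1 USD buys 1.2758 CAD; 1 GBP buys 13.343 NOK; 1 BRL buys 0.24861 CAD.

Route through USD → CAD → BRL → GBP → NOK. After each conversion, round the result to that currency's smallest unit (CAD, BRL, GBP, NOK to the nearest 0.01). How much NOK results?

NOK 591,665,150.07

USD 59,000,000.00 × 1.2758 = CAD 75,272,200.00
CAD 75,272,200.00 ÷ 0.24861 = BRL 302,772,213.51
BRL 302,772,213.51 ÷ 6.8280 = GBP 44,342,737.77
GBP 44,342,737.77 × 13.343 = NOK 591,665,150.07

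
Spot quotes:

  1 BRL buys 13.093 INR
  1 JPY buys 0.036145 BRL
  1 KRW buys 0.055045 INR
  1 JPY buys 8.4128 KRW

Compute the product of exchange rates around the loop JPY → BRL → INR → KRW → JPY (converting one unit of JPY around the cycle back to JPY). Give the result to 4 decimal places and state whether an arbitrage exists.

1.0219 (arbitrage exists)

Around JPY → BRL → INR → KRW → JPY: 1 × 0.036145 × 13.093 ÷ 0.055045 ÷ 8.4128 = 1.021948
Product > 1; profitable direction is JPY → BRL → INR → KRW → JPY.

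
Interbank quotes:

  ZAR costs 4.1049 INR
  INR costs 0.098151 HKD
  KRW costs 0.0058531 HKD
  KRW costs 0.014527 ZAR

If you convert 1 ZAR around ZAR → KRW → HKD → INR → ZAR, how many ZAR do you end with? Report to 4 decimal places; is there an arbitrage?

1.0000 (no arbitrage)

Around ZAR → KRW → HKD → INR → ZAR: 1 ÷ 0.014527 × 0.0058531 ÷ 0.098151 ÷ 4.1049 = 1.000029
Product ≈ 1 (deviation 0.003%, within rounding noise).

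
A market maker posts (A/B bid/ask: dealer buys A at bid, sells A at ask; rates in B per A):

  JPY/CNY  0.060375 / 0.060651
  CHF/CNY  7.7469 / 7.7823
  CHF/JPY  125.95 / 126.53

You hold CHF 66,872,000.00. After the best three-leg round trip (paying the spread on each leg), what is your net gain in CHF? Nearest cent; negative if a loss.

Best loop CHF → CNY → JPY → CHF:
CHF 66,872,000.00 × 7.7469 (sell CHF at bid) = CNY 518,050,696.80
CNY 518,050,696.80 ÷ 0.060651 (buy JPY at ask) = JPY 8,541,502,973
JPY 8,541,502,973 ÷ 126.53 (buy CHF at ask) = CHF 67,505,753.36

Net profit: CHF 633,753.36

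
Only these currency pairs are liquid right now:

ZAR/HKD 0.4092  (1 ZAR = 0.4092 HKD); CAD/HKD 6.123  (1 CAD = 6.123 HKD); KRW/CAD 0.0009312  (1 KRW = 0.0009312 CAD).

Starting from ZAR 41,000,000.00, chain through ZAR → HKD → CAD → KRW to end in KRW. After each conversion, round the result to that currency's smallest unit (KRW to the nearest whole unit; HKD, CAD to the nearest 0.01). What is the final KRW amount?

KRW 2,942,471,435

ZAR 41,000,000.00 × 0.4092 = HKD 16,777,200.00
HKD 16,777,200.00 ÷ 6.123 = CAD 2,740,029.40
CAD 2,740,029.40 ÷ 0.0009312 = KRW 2,942,471,435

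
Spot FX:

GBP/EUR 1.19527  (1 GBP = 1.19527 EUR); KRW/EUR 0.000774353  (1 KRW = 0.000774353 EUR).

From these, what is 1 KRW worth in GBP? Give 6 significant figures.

1 KRW × 0.000774353 = 0.000774353 EUR
0.000774353 EUR ÷ 1.19527 = 0.000647848 GBP

KRW/GBP = 0.000647848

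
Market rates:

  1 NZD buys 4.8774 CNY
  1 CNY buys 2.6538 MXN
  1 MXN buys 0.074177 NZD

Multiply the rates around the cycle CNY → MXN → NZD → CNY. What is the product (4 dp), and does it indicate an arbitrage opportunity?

0.9601 (arbitrage exists)

Around CNY → MXN → NZD → CNY: 1 × 2.6538 × 0.074177 × 4.8774 = 0.960121
Product < 1; profitable direction is CNY → NZD → MXN → CNY.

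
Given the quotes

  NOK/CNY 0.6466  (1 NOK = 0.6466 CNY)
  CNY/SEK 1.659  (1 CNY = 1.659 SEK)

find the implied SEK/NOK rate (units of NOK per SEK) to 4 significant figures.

1 SEK ÷ 1.659 = 0.602773 CNY
0.602773 CNY ÷ 0.6466 = 0.932219 NOK

SEK/NOK = 0.9322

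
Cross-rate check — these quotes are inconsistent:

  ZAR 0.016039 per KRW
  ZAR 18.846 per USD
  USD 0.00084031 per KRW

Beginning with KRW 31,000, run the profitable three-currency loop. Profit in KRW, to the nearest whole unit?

Profit: KRW 396

Profitable loop is KRW → ZAR → USD → KRW:
KRW 31,000 × 0.016039 = ZAR 497.21
ZAR 497.21 ÷ 18.846 = USD 26.38
USD 26.38 ÷ 0.00084031 = KRW 31,396
Profit = KRW 31,396 − KRW 31,000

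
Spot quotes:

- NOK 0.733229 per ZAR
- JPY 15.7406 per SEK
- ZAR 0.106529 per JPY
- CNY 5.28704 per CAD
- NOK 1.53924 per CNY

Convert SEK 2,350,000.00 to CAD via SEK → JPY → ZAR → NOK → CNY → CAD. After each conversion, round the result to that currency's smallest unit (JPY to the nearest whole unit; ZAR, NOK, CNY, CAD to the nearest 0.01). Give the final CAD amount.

CAD 355,040.33

SEK 2,350,000.00 × 15.7406 = JPY 36,990,410
JPY 36,990,410 × 0.106529 = ZAR 3,940,551.39
ZAR 3,940,551.39 × 0.733229 = NOK 2,889,326.56
NOK 2,889,326.56 ÷ 1.53924 = CNY 1,877,112.45
CNY 1,877,112.45 ÷ 5.28704 = CAD 355,040.33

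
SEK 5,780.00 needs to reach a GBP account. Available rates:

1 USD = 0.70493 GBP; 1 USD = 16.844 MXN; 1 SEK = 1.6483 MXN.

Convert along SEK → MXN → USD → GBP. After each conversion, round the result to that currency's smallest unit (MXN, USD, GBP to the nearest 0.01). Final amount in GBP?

GBP 398.72

SEK 5,780.00 × 1.6483 = MXN 9,527.17
MXN 9,527.17 ÷ 16.844 = USD 565.61
USD 565.61 × 0.70493 = GBP 398.72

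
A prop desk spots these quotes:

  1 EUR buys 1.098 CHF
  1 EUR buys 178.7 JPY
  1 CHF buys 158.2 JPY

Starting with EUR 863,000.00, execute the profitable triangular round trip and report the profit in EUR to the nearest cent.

Profit: EUR 24,823.28

Profitable loop is EUR → JPY → CHF → EUR:
EUR 863,000.00 × 178.7 = JPY 154,218,100
JPY 154,218,100 ÷ 158.2 = CHF 974,829.96
CHF 974,829.96 ÷ 1.098 = EUR 887,823.28
Profit = EUR 887,823.28 − EUR 863,000.00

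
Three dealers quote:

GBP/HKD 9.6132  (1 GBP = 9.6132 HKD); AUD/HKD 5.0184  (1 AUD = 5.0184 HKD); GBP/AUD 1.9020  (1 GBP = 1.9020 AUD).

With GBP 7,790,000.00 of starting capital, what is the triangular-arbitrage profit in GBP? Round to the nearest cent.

Profitable loop is GBP → HKD → AUD → GBP:
GBP 7,790,000.00 × 9.6132 = HKD 74,886,828.00
HKD 74,886,828.00 ÷ 5.0184 = AUD 14,922,450.98
AUD 14,922,450.98 ÷ 1.9020 = GBP 7,845,662.98
Profit = GBP 7,845,662.98 − GBP 7,790,000.00

Profit: GBP 55,662.98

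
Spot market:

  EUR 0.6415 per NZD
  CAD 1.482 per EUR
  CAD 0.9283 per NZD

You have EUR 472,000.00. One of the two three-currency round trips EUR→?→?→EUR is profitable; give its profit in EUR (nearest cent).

Profitable loop is EUR → CAD → NZD → EUR:
EUR 472,000.00 × 1.482 = CAD 699,504.00
CAD 699,504.00 ÷ 0.9283 = NZD 753,532.26
NZD 753,532.26 × 0.6415 = EUR 483,390.95
Profit = EUR 483,390.95 − EUR 472,000.00

Profit: EUR 11,390.95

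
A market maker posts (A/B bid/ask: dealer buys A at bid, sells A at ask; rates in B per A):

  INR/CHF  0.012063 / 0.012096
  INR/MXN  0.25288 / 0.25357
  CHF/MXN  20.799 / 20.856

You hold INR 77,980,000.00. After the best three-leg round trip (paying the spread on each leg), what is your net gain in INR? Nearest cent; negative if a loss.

Net profit: INR 187,265.13

Best loop INR → MXN → CHF → INR:
INR 77,980,000.00 × 0.25288 (sell INR at bid) = MXN 19,719,582.40
MXN 19,719,582.40 ÷ 20.856 (buy CHF at ask) = CHF 945,511.24
CHF 945,511.24 ÷ 0.012096 (buy INR at ask) = INR 78,167,265.13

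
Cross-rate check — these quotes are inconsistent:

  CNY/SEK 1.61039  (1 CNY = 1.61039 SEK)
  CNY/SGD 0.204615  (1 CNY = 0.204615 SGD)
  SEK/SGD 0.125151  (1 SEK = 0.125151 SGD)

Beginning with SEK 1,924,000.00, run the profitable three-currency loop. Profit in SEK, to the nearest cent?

Profit: SEK 29,336.86

Profitable loop is SEK → CNY → SGD → SEK:
SEK 1,924,000.00 ÷ 1.61039 = CNY 1,194,741.65
CNY 1,194,741.65 × 0.204615 = SGD 244,462.06
SGD 244,462.06 ÷ 0.125151 = SEK 1,953,336.86
Profit = SEK 1,953,336.86 − SEK 1,924,000.00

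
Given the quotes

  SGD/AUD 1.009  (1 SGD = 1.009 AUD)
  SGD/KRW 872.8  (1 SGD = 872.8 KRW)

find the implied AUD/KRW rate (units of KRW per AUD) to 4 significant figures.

AUD/KRW = 865.0

1 AUD ÷ 1.009 = 0.99108 SGD
0.99108 SGD × 872.8 = 865.015 KRW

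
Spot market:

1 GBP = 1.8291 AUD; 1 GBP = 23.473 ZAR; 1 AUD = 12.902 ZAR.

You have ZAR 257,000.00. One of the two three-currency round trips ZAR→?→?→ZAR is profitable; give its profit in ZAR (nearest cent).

Profit: ZAR 1,380.07

Profitable loop is ZAR → GBP → AUD → ZAR:
ZAR 257,000.00 ÷ 23.473 = GBP 10,948.75
GBP 10,948.75 × 1.8291 = AUD 20,026.36
AUD 20,026.36 × 12.902 = ZAR 258,380.07
Profit = ZAR 258,380.07 − ZAR 257,000.00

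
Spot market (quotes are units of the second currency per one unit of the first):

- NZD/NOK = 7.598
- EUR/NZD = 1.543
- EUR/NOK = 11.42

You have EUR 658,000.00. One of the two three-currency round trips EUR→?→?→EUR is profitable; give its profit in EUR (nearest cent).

Profitable loop is EUR → NZD → NOK → EUR:
EUR 658,000.00 × 1.543 = NZD 1,015,294.00
NZD 1,015,294.00 × 7.598 = NOK 7,714,203.81
NOK 7,714,203.81 ÷ 11.42 = EUR 675,499.46
Profit = EUR 675,499.46 − EUR 658,000.00

Profit: EUR 17,499.46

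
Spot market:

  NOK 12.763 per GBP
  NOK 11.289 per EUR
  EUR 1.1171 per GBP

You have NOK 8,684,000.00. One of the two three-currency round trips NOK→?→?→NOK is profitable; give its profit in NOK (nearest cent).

Profitable loop is NOK → EUR → GBP → NOK:
NOK 8,684,000.00 ÷ 11.289 = EUR 769,244.40
EUR 769,244.40 ÷ 1.1171 = GBP 688,608.36
GBP 688,608.36 × 12.763 = NOK 8,788,708.48
Profit = NOK 8,788,708.48 − NOK 8,684,000.00

Profit: NOK 104,708.48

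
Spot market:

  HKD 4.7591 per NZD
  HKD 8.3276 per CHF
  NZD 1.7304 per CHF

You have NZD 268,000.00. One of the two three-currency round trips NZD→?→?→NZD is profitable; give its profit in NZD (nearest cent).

Profitable loop is NZD → CHF → HKD → NZD:
NZD 268,000.00 ÷ 1.7304 = CHF 154,877.48
CHF 154,877.48 × 8.3276 = HKD 1,289,757.74
HKD 1,289,757.74 ÷ 4.7591 = NZD 271,008.75
Profit = NZD 271,008.75 − NZD 268,000.00

Profit: NZD 3,008.75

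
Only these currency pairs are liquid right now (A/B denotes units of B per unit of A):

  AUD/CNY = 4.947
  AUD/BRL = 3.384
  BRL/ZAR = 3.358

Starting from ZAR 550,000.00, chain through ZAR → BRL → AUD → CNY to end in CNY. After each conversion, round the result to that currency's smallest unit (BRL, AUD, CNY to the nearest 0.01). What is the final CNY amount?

CNY 239,438.26

ZAR 550,000.00 ÷ 3.358 = BRL 163,787.97
BRL 163,787.97 ÷ 3.384 = AUD 48,400.70
AUD 48,400.70 × 4.947 = CNY 239,438.26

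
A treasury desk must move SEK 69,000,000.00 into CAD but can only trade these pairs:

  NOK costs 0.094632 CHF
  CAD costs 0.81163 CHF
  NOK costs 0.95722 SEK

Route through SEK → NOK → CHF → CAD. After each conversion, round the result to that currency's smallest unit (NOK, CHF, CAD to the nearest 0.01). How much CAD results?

CAD 8,404,603.97

SEK 69,000,000.00 ÷ 0.95722 = NOK 72,083,742.50
NOK 72,083,742.50 × 0.094632 = CHF 6,821,428.72
CHF 6,821,428.72 ÷ 0.81163 = CAD 8,404,603.97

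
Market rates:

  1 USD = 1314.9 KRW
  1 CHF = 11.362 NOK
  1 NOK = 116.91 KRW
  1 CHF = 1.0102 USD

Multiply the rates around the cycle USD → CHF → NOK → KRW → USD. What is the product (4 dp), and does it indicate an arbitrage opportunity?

1.0000 (no arbitrage)

Around USD → CHF → NOK → KRW → USD: 1 ÷ 1.0102 × 11.362 × 116.91 ÷ 1314.9 = 1.000015
Product ≈ 1 (deviation 0.001%, within rounding noise).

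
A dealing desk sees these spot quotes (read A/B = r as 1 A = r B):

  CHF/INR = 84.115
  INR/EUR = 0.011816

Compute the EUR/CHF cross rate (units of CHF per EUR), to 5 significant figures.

1 EUR ÷ 0.011816 = 84.631 INR
84.631 INR ÷ 84.115 = 1.00613 CHF

EUR/CHF = 1.0061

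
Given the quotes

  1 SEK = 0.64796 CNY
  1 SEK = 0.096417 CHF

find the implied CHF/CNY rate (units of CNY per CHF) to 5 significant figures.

CHF/CNY = 6.7204

1 CHF ÷ 0.096417 = 10.3716 SEK
10.3716 SEK × 0.64796 = 6.72039 CNY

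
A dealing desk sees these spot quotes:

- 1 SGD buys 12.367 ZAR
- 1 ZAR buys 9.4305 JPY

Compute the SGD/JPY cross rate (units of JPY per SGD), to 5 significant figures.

SGD/JPY = 116.63

1 SGD × 12.367 = 12.367 ZAR
12.367 ZAR × 9.4305 = 116.627 JPY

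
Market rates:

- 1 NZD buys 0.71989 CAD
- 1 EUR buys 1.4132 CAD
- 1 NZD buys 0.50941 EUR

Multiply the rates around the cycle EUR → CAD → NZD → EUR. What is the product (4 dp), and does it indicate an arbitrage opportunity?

Around EUR → CAD → NZD → EUR: 1 × 1.4132 ÷ 0.71989 × 0.50941 = 1.000011
Product ≈ 1 (deviation 0.001%, within rounding noise).

1.0000 (no arbitrage)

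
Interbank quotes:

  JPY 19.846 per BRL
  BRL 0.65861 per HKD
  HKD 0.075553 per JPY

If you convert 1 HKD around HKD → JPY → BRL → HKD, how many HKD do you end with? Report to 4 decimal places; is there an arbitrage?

1.0126 (arbitrage exists)

Around HKD → JPY → BRL → HKD: 1 ÷ 0.075553 ÷ 19.846 ÷ 0.65861 = 1.012621
Product > 1; profitable direction is HKD → JPY → BRL → HKD.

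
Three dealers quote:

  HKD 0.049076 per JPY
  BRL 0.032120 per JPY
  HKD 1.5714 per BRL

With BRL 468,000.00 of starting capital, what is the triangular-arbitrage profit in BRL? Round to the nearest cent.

Profit: BRL 13,325.62

Profitable loop is BRL → HKD → JPY → BRL:
BRL 468,000.00 × 1.5714 = HKD 735,415.20
HKD 735,415.20 ÷ 0.049076 = JPY 14,985,231
JPY 14,985,231 × 0.032120 = BRL 481,325.62
Profit = BRL 481,325.62 − BRL 468,000.00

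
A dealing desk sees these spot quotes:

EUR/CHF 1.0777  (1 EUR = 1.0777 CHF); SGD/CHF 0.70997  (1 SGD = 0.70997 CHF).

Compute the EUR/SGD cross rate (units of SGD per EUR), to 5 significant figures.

1 EUR × 1.0777 = 1.0777 CHF
1.0777 CHF ÷ 0.70997 = 1.51795 SGD

EUR/SGD = 1.5180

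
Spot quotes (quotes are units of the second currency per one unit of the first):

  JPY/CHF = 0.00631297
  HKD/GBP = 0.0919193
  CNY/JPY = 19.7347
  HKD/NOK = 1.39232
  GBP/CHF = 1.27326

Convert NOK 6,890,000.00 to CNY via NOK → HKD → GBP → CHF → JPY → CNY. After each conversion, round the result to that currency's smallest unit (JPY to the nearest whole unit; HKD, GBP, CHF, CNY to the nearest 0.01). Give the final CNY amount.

NOK 6,890,000.00 ÷ 1.39232 = HKD 4,948,575.04
HKD 4,948,575.04 × 0.0919193 = GBP 454,869.55
GBP 454,869.55 × 1.27326 = CHF 579,167.20
CHF 579,167.20 ÷ 0.00631297 = JPY 91,742,429
JPY 91,742,429 ÷ 19.7347 = CNY 4,648,787.62

CNY 4,648,787.62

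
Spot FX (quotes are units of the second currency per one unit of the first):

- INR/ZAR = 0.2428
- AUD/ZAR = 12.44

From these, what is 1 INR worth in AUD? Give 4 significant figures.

INR/AUD = 0.01952

1 INR × 0.2428 = 0.2428 ZAR
0.2428 ZAR ÷ 12.44 = 0.0195177 AUD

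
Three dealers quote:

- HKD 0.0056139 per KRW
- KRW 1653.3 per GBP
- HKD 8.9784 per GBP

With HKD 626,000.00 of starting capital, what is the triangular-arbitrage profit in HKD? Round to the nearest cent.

Profit: HKD 21,130.28

Profitable loop is HKD → GBP → KRW → HKD:
HKD 626,000.00 ÷ 8.9784 = GBP 69,722.89
GBP 69,722.89 × 1653.3 = KRW 115,272,855
KRW 115,272,855 × 0.0056139 = HKD 647,130.28
Profit = HKD 647,130.28 − HKD 626,000.00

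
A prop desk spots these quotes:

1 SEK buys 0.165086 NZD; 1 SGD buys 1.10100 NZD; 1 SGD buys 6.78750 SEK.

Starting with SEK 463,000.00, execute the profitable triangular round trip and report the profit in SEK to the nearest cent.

Profit: SEK 8,209.20

Profitable loop is SEK → NZD → SGD → SEK:
SEK 463,000.00 × 0.165086 = NZD 76,434.82
NZD 76,434.82 ÷ 1.10100 = SGD 69,423.09
SGD 69,423.09 × 6.78750 = SEK 471,209.20
Profit = SEK 471,209.20 − SEK 463,000.00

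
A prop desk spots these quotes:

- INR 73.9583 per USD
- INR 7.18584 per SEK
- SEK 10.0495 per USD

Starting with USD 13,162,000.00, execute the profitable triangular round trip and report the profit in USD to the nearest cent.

Profitable loop is USD → INR → SEK → USD:
USD 13,162,000.00 × 73.9583 = INR 973,439,144.60
INR 973,439,144.60 ÷ 7.18584 = SEK 135,466,298.25
SEK 135,466,298.25 ÷ 10.0495 = USD 13,479,904.30
Profit = USD 13,479,904.30 − USD 13,162,000.00

Profit: USD 317,904.30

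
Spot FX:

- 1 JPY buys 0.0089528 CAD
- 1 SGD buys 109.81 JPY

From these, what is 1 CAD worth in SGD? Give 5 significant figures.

CAD/SGD = 1.0172

1 CAD ÷ 0.0089528 = 111.697 JPY
111.697 JPY ÷ 109.81 = 1.01718 SGD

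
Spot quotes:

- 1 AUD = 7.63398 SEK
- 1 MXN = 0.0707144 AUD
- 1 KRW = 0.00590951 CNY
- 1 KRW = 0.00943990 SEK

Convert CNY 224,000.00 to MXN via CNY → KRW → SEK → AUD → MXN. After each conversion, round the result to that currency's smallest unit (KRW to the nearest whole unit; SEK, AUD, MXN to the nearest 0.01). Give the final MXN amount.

MXN 662,834.44

CNY 224,000.00 ÷ 0.00590951 = KRW 37,905,004
KRW 37,905,004 × 0.00943990 = SEK 357,819.45
SEK 357,819.45 ÷ 7.63398 = AUD 46,871.94
AUD 46,871.94 ÷ 0.0707144 = MXN 662,834.44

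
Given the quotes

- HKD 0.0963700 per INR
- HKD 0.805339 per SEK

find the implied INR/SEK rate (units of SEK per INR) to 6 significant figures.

INR/SEK = 0.119664

1 INR × 0.0963700 = 0.09637 HKD
0.09637 HKD ÷ 0.805339 = 0.119664 SEK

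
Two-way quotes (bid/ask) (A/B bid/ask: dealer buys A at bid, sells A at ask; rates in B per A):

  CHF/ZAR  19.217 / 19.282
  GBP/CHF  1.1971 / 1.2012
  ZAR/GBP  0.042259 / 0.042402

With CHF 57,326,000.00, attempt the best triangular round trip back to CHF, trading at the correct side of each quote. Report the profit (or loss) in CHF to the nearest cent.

Net profit: CHF 1,045,102.41

Best loop CHF → GBP → ZAR → CHF:
CHF 57,326,000.00 ÷ 1.2012 (buy GBP at ask) = GBP 47,723,942.72
GBP 47,723,942.72 ÷ 0.042402 (buy ZAR at ask) = ZAR 1,125,511,596.72
ZAR 1,125,511,596.72 ÷ 19.282 (buy CHF at ask) = CHF 58,371,102.41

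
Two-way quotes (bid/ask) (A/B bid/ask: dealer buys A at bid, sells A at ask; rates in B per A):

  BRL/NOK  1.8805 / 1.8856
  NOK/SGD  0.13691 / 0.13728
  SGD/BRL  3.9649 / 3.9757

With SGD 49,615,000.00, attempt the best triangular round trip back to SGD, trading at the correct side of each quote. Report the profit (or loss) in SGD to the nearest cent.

Net profit: SGD 1,032,001.93

Best loop SGD → BRL → NOK → SGD:
SGD 49,615,000.00 × 3.9649 (sell SGD at bid) = BRL 196,718,513.50
BRL 196,718,513.50 × 1.8805 (sell BRL at bid) = NOK 369,929,164.64
NOK 369,929,164.64 × 0.13691 (sell NOK at bid) = SGD 50,647,001.93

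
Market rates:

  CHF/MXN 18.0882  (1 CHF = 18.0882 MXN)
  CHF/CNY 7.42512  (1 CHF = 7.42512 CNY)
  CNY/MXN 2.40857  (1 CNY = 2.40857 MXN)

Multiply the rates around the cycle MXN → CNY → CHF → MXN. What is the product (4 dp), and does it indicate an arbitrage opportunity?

Around MXN → CNY → CHF → MXN: 1 ÷ 2.40857 ÷ 7.42512 × 18.0882 = 1.011422
Product > 1; profitable direction is MXN → CNY → CHF → MXN.

1.0114 (arbitrage exists)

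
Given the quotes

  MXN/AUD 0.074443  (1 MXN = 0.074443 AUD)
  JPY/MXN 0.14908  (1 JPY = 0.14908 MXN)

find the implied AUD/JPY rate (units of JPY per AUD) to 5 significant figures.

1 AUD ÷ 0.074443 = 13.4331 MXN
13.4331 MXN ÷ 0.14908 = 90.1066 JPY

AUD/JPY = 90.107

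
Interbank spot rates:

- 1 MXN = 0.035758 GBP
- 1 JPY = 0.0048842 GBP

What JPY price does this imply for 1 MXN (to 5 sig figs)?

MXN/JPY = 7.3212

1 MXN × 0.035758 = 0.035758 GBP
0.035758 GBP ÷ 0.0048842 = 7.32116 JPY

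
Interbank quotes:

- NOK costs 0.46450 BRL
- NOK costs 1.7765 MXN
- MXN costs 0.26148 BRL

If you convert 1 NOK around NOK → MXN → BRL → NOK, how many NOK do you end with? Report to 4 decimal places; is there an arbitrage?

Around NOK → MXN → BRL → NOK: 1 × 1.7765 × 0.26148 ÷ 0.46450 = 1.000041
Product ≈ 1 (deviation 0.004%, within rounding noise).

1.0000 (no arbitrage)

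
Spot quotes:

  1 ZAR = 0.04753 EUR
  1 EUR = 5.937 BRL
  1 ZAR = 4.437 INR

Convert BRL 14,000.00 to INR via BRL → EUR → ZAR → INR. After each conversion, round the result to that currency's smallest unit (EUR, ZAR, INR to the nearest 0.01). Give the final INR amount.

INR 220,131.42

BRL 14,000.00 ÷ 5.937 = EUR 2,358.09
EUR 2,358.09 ÷ 0.04753 = ZAR 49,612.67
ZAR 49,612.67 × 4.437 = INR 220,131.42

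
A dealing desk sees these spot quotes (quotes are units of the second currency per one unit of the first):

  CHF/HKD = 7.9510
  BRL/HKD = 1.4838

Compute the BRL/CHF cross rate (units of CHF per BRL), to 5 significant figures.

1 BRL × 1.4838 = 1.4838 HKD
1.4838 HKD ÷ 7.9510 = 0.186618 CHF

BRL/CHF = 0.18662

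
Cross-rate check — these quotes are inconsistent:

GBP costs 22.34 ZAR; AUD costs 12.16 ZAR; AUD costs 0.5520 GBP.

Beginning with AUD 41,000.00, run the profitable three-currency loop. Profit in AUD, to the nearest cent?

Profit: AUD 578.86

Profitable loop is AUD → GBP → ZAR → AUD:
AUD 41,000.00 × 0.5520 = GBP 22,632.00
GBP 22,632.00 × 22.34 = ZAR 505,598.88
ZAR 505,598.88 ÷ 12.16 = AUD 41,578.86
Profit = AUD 41,578.86 − AUD 41,000.00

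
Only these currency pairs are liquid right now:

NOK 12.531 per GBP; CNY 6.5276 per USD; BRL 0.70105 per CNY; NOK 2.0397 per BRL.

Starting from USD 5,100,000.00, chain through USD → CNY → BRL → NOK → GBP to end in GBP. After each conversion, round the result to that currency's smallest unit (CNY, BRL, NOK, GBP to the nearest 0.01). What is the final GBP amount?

GBP 3,798,859.83

USD 5,100,000.00 × 6.5276 = CNY 33,290,760.00
CNY 33,290,760.00 × 0.70105 = BRL 23,338,487.30
BRL 23,338,487.30 × 2.0397 = NOK 47,603,512.55
NOK 47,603,512.55 ÷ 12.531 = GBP 3,798,859.83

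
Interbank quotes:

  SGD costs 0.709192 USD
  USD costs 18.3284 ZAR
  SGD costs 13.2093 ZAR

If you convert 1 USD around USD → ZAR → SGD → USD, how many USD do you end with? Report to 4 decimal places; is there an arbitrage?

Around USD → ZAR → SGD → USD: 1 × 18.3284 ÷ 13.2093 × 0.709192 = 0.984031
Product < 1; profitable direction is USD → SGD → ZAR → USD.

0.9840 (arbitrage exists)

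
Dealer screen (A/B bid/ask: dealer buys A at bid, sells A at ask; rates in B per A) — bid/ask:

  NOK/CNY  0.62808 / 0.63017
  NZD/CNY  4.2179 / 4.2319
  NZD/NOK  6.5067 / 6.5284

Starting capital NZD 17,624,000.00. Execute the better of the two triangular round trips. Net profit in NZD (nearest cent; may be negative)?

Net profit: NZD 445,090.08

Best loop NZD → CNY → NOK → NZD:
NZD 17,624,000.00 × 4.2179 (sell NZD at bid) = CNY 74,336,269.60
CNY 74,336,269.60 ÷ 0.63017 (buy NOK at ask) = NOK 117,962,247.65
NOK 117,962,247.65 ÷ 6.5284 (buy NZD at ask) = NZD 18,069,090.08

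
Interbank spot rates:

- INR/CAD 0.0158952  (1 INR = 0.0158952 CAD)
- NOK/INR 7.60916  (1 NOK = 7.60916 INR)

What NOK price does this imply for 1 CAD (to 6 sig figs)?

1 CAD ÷ 0.0158952 = 62.9121 INR
62.9121 INR ÷ 7.60916 = 8.26794 NOK

CAD/NOK = 8.26794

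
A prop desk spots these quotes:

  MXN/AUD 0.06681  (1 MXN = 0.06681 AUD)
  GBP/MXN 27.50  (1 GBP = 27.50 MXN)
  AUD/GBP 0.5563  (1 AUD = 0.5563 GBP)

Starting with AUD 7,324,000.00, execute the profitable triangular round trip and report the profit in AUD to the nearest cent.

Profitable loop is AUD → GBP → MXN → AUD:
AUD 7,324,000.00 × 0.5563 = GBP 4,074,341.20
GBP 4,074,341.20 × 27.50 = MXN 112,044,383.00
MXN 112,044,383.00 × 0.06681 = AUD 7,485,685.23
Profit = AUD 7,485,685.23 − AUD 7,324,000.00

Profit: AUD 161,685.23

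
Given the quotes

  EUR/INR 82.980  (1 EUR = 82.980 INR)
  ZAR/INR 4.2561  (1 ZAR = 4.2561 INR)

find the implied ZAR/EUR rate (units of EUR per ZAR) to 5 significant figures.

ZAR/EUR = 0.051291

1 ZAR × 4.2561 = 4.2561 INR
4.2561 INR ÷ 82.980 = 0.0512907 EUR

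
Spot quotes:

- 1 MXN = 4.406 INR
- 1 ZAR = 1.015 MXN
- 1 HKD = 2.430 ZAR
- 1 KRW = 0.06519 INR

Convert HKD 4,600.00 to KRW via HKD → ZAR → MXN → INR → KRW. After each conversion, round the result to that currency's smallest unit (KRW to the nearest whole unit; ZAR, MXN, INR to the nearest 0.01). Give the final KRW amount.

KRW 766,820

HKD 4,600.00 × 2.430 = ZAR 11,178.00
ZAR 11,178.00 × 1.015 = MXN 11,345.67
MXN 11,345.67 × 4.406 = INR 49,989.02
INR 49,989.02 ÷ 0.06519 = KRW 766,820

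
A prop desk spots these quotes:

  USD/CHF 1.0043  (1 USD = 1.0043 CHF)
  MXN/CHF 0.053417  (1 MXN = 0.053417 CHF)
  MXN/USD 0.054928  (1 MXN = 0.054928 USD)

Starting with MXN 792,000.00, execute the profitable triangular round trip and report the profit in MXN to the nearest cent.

Profitable loop is MXN → USD → CHF → MXN:
MXN 792,000.00 × 0.054928 = USD 43,502.98
USD 43,502.98 × 1.0043 = CHF 43,690.04
CHF 43,690.04 ÷ 0.053417 = MXN 817,905.14
Profit = MXN 817,905.14 − MXN 792,000.00

Profit: MXN 25,905.14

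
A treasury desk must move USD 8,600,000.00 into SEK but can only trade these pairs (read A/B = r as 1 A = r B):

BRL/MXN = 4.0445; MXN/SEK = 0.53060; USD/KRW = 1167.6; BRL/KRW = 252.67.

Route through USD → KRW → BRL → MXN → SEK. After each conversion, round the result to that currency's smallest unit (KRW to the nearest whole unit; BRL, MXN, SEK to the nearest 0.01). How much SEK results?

USD 8,600,000.00 × 1167.6 = KRW 10,041,360,000
KRW 10,041,360,000 ÷ 252.67 = BRL 39,741,006.06
BRL 39,741,006.06 × 4.0445 = MXN 160,732,499.01
MXN 160,732,499.01 × 0.53060 = SEK 85,284,663.97

SEK 85,284,663.97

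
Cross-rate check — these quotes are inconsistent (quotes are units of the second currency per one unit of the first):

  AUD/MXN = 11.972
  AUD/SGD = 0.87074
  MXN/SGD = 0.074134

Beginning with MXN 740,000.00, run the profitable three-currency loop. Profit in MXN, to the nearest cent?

Profitable loop is MXN → SGD → AUD → MXN:
MXN 740,000.00 × 0.074134 = SGD 54,859.16
SGD 54,859.16 ÷ 0.87074 = AUD 63,002.92
AUD 63,002.92 × 11.972 = MXN 754,270.92
Profit = MXN 754,270.92 − MXN 740,000.00

Profit: MXN 14,270.92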